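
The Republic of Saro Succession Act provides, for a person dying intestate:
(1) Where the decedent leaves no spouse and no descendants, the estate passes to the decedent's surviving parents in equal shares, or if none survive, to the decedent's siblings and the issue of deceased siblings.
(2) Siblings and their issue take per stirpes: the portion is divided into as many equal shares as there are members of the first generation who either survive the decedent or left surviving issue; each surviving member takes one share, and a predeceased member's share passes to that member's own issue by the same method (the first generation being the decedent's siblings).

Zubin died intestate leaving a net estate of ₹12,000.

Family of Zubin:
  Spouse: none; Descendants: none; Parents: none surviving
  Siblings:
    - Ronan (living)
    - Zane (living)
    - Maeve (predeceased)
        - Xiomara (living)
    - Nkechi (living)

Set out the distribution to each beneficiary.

The entire ₹12,000 passes to the siblings and their issue.
That amount (₹12,000) is divided into 4 shares of ₹3,000: Ronan, Zane, and Nkechi each take ₹3,000; Maeve's ₹3,000 share passes to Maeve's issue.
Maeve's share (₹3,000) passes entirely to Xiomara.

Ronan: ₹3,000; Zane: ₹3,000; Xiomara: ₹3,000; Nkechi: ₹3,000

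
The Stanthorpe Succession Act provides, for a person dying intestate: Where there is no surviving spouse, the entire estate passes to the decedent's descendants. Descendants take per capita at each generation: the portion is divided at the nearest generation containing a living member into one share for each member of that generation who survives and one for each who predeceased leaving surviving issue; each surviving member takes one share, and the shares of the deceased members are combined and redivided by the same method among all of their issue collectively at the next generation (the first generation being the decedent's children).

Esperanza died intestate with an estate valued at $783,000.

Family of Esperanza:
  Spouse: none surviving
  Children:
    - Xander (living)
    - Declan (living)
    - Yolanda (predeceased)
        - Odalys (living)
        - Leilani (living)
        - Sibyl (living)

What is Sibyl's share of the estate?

Sibyl receives $87,000.

The entire $783,000 passes to the descendants.
That amount ($783,000) is divided at the children's generation into 3 shares of $261,000. Xander and Declan each take $261,000. The remaining share for the deceased Yolanda ($261,000) is carried to the next generation.
That pool ($261,000) is divided at the grandchildren's generation equally among Odalys, Leilani, and Sibyl: $87,000 each.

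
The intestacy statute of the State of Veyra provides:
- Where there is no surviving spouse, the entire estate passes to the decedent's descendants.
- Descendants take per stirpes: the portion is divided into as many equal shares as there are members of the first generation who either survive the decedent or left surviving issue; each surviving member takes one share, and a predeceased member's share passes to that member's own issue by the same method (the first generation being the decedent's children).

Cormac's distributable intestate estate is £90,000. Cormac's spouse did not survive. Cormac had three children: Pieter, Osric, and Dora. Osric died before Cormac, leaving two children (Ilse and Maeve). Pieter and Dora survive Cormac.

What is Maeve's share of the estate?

The entire £90,000 passes to the descendants.
That amount (£90,000) is divided into 3 shares of £30,000: Pieter and Dora each take £30,000; Osric's £30,000 share passes to Osric's issue.
Osric's share (£30,000) is divided into 2 shares of £15,000: Ilse and Maeve each take £15,000.

Maeve receives £15,000.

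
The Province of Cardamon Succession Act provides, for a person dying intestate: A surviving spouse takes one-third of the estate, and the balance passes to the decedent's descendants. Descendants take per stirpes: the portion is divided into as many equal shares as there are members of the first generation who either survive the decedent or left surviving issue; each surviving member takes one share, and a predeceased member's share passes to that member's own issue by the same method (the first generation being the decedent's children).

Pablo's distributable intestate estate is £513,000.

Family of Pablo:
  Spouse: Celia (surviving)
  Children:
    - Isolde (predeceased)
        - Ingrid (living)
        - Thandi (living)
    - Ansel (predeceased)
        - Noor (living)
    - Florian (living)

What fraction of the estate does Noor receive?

Noor receives 2/9 of the estate.

Celia takes one-third of £513,000 = £171,000. The remaining £342,000 passes to the descendants.
The descendants' portion (£342,000) is divided into 3 shares of £114,000: Florian takes £114,000; Isolde's £114,000 share passes to Isolde's issue; Ansel's £114,000 share passes to Ansel's issue.
Isolde's share (£114,000) is divided into 2 shares of £57,000: Ingrid and Thandi each take £57,000.
Ansel's share (£114,000) passes entirely to Noor.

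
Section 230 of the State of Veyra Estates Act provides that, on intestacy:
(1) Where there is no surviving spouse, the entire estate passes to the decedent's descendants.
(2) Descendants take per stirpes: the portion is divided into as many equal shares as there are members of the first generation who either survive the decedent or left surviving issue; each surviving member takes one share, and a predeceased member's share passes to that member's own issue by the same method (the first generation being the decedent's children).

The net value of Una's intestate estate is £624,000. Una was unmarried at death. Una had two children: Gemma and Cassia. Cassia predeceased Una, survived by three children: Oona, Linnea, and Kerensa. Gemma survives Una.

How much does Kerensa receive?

The entire £624,000 passes to the descendants.
That amount (£624,000) is divided into 2 shares of £312,000: Gemma takes £312,000; Cassia's £312,000 share passes to Cassia's issue.
Cassia's share (£312,000) is divided into 3 shares of £104,000: Oona, Linnea, and Kerensa each take £104,000.

Kerensa receives £104,000.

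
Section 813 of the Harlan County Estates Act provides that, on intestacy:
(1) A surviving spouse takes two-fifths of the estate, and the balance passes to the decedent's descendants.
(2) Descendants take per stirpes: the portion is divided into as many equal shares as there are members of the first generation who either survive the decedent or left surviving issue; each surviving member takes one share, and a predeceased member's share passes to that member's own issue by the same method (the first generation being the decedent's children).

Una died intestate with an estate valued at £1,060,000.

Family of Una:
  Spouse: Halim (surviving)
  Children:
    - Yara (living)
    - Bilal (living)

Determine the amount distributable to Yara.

Halim takes two-fifths of £1,060,000 = £424,000. The remaining £636,000 passes to the descendants.
The descendants' portion (£636,000) is divided into 2 shares of £318,000: Yara and Bilal each take £318,000.

Yara receives £318,000.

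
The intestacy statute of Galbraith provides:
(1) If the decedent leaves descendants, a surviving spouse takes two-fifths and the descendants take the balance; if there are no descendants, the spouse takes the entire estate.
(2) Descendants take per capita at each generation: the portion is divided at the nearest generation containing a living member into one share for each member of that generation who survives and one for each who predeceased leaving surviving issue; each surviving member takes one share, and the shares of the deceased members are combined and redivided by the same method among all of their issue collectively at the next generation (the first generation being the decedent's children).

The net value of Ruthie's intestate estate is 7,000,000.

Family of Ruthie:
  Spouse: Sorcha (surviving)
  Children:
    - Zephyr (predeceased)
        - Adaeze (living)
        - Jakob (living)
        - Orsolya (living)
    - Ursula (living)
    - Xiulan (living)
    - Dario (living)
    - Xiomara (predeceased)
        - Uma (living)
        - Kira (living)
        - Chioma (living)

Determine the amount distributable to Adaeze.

Sorcha takes two-fifths of 7,000,000 = 2,800,000. The remaining 4,200,000 passes to the descendants.
The descendants' portion (4,200,000) is divided at the children's generation into 5 shares of 840,000. Ursula, Xiulan, and Dario each take 840,000. The 2 shares of the deceased (Zephyr and Xiomara) are combined into a pool of 1,680,000.
That pool (1,680,000) is divided at the grandchildren's generation equally among Adaeze, Jakob, Orsolya, Uma, Kira, and Chioma: 280,000 each.

Adaeze receives 280,000.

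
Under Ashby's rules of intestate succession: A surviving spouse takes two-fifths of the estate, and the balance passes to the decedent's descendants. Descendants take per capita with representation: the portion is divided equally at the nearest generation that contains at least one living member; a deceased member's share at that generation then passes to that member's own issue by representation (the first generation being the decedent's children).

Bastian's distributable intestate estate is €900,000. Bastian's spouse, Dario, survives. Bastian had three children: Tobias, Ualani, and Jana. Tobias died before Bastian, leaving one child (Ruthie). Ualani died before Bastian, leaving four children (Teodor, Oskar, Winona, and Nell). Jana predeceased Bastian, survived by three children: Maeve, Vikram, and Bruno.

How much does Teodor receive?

Dario takes two-fifths of €900,000 = €360,000. The remaining €540,000 passes to the descendants.
No child survives, so the initial division is made at the grandchildren's generation.
The descendants' portion (€540,000) is divided into 8 shares of €67,500: Ruthie, Teodor, Oskar, Winona, Nell, Maeve, Vikram, and Bruno each take €67,500.

Teodor receives €67,500.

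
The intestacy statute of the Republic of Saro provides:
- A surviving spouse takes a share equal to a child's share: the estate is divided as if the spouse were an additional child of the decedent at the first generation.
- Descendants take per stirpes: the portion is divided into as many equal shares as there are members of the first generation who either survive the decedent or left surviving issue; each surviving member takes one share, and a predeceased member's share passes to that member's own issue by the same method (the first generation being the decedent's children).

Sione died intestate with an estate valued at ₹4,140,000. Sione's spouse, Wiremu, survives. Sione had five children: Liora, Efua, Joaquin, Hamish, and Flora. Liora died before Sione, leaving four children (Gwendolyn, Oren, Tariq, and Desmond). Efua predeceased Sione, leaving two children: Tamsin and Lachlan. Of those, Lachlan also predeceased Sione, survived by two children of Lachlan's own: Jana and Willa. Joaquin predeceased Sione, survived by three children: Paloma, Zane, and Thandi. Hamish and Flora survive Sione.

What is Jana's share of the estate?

The spouse counts as an additional share at the children's level, so there are 6 primary shares of ₹690,000. Wiremu takes one such share (₹690,000).
The children's combined portion (₹3,450,000) is divided into 5 shares of ₹690,000: Hamish and Flora each take ₹690,000; Liora's ₹690,000 share passes to Liora's issue; Efua's ₹690,000 share passes to Efua's issue; Joaquin's ₹690,000 share passes to Joaquin's issue.
Liora's share (₹690,000) is divided into 4 shares of ₹172,500: Gwendolyn, Oren, Tariq, and Desmond each take ₹172,500.
Efua's share (₹690,000) is divided into 2 shares of ₹345,000: Tamsin takes ₹345,000; Lachlan's ₹345,000 share passes to Lachlan's issue.
Lachlan's share (₹345,000) is divided into 2 shares of ₹172,500: Jana and Willa each take ₹172,500.
Joaquin's share (₹690,000) is divided into 3 shares of ₹230,000: Paloma, Zane, and Thandi each take ₹230,000.

Jana receives ₹172,500.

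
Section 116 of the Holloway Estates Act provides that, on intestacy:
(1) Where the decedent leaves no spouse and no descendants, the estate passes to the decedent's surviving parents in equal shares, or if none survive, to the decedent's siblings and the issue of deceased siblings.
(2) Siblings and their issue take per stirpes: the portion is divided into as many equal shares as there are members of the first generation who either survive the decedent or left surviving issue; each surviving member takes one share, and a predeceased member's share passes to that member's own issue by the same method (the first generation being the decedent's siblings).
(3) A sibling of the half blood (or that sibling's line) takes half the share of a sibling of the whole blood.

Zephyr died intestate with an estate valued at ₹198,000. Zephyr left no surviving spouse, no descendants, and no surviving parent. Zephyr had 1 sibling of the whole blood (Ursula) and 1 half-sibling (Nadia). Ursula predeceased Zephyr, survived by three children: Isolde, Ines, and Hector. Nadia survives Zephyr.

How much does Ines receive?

Ines receives ₹44,000.

The entire ₹198,000 passes to the siblings and their issue.
Counting each half-blood sibling's line as half a unit, there are 3/2 units in ₹198,000, so one unit is ₹132,000. Whole-blood lines (Ursula) take ₹132,000 each; half-blood lines (Nadia) take ₹66,000 each.
Ursula's share (₹132,000) is divided into 3 shares of ₹44,000: Isolde, Ines, and Hector each take ₹44,000.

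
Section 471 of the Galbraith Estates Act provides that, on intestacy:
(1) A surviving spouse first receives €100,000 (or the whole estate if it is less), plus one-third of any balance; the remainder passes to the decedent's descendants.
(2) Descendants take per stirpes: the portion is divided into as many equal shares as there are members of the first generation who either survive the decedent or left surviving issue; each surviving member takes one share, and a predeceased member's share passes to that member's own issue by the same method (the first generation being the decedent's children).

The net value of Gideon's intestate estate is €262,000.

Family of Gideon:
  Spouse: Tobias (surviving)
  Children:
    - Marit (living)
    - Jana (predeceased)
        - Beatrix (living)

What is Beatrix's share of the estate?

Tobias first takes €100,000, leaving a balance of €162,000. Tobias then takes one-third of the balance (€54,000), for a total of €154,000. The remaining €108,000 passes to the descendants.
The descendants' portion (€108,000) is divided into 2 shares of €54,000: Marit takes €54,000; Jana's €54,000 share passes to Jana's issue.
Jana's share (€54,000) passes entirely to Beatrix.

Beatrix receives €54,000.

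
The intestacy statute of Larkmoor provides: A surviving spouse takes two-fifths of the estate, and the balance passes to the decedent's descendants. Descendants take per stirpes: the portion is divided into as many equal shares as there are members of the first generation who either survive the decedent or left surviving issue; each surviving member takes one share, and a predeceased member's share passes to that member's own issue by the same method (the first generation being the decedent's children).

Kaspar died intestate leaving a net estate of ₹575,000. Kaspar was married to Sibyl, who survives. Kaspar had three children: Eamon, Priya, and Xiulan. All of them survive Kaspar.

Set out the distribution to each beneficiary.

Sibyl: ₹230,000; Eamon: ₹115,000; Priya: ₹115,000; Xiulan: ₹115,000

Sibyl takes two-fifths of ₹575,000 = ₹230,000. The remaining ₹345,000 passes to the descendants.
The descendants' portion (₹345,000) is divided into 3 shares of ₹115,000: Eamon, Priya, and Xiulan each take ₹115,000.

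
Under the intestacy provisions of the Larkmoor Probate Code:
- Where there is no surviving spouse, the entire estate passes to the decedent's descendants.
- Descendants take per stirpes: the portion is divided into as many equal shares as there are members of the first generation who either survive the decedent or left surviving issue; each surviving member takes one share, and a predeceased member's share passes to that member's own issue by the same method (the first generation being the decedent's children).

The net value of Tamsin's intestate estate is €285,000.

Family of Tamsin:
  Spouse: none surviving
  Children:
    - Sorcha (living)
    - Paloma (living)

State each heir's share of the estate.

The entire €285,000 passes to the descendants.
That amount (€285,000) is divided into 2 shares of €142,500: Sorcha and Paloma each take €142,500.

Sorcha: €142,500; Paloma: €142,500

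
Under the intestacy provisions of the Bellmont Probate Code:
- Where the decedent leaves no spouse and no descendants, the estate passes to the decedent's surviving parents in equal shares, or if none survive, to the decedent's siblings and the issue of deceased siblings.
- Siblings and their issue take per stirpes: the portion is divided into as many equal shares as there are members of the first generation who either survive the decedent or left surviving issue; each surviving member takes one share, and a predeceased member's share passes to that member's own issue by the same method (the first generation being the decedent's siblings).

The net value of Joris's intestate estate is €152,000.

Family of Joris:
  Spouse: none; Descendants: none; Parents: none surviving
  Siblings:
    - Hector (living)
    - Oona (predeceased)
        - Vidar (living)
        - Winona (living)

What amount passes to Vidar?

The entire €152,000 passes to the siblings and their issue.
That amount (€152,000) is divided into 2 shares of €76,000: Hector takes €76,000; Oona's €76,000 share passes to Oona's issue.
Oona's share (€76,000) is divided into 2 shares of €38,000: Vidar and Winona each take €38,000.

Vidar receives €38,000.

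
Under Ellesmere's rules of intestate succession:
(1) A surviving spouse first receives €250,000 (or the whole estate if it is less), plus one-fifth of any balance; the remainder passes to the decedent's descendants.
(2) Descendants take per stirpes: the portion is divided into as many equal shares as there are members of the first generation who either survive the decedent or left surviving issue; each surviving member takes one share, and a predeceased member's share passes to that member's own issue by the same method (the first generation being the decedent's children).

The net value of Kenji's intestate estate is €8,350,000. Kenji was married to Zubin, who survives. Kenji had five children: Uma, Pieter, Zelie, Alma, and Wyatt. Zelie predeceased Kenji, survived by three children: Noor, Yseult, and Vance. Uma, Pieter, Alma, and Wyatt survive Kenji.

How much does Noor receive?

Zubin first takes €250,000, leaving a balance of €8,100,000. Zubin then takes one-fifth of the balance (€1,620,000), for a total of €1,870,000. The remaining €6,480,000 passes to the descendants.
The descendants' portion (€6,480,000) is divided into 5 shares of €1,296,000: Uma, Pieter, Alma, and Wyatt each take €1,296,000; Zelie's €1,296,000 share passes to Zelie's issue.
Zelie's share (€1,296,000) is divided into 3 shares of €432,000: Noor, Yseult, and Vance each take €432,000.

Noor receives €432,000.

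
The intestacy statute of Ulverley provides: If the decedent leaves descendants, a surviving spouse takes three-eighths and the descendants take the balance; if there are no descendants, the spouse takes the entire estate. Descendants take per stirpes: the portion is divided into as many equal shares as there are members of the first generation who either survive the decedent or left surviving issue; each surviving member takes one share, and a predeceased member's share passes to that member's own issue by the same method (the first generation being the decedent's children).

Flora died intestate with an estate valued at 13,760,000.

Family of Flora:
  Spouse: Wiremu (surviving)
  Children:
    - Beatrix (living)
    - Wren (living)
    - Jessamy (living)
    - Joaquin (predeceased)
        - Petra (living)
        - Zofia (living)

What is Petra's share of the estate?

Petra receives 1,075,000.

Wiremu takes three-eighths of 13,760,000 = 5,160,000. The remaining 8,600,000 passes to the descendants.
The descendants' portion (8,600,000) is divided into 4 shares of 2,150,000: Beatrix, Wren, and Jessamy each take 2,150,000; Joaquin's 2,150,000 share passes to Joaquin's issue.
Joaquin's share (2,150,000) is divided into 2 shares of 1,075,000: Petra and Zofia each take 1,075,000.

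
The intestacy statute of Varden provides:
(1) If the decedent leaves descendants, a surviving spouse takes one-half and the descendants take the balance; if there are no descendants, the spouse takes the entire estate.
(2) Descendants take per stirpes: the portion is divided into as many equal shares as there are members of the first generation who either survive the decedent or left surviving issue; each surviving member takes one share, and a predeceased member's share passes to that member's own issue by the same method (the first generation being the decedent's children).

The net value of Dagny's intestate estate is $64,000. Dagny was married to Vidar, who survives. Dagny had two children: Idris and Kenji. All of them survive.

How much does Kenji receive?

Vidar takes one-half of $64,000 = $32,000. The remaining $32,000 passes to the descendants.
The descendants' portion ($32,000) is divided into 2 shares of $16,000: Idris and Kenji each take $16,000.

Kenji receives $16,000.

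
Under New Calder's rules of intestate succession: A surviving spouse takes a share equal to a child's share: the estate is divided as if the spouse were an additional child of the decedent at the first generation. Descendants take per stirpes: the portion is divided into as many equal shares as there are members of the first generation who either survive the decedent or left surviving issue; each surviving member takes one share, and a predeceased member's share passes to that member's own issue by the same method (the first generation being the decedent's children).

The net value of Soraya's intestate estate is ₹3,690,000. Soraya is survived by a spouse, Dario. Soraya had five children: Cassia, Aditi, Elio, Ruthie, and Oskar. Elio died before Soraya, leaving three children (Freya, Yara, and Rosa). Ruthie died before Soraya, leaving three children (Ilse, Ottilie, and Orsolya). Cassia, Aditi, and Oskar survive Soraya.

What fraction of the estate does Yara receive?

Yara receives 1/18 of the estate.

The spouse counts as an additional share at the children's level, so there are 6 primary shares of ₹615,000. Dario takes one such share (₹615,000).
The children's combined portion (₹3,075,000) is divided into 5 shares of ₹615,000: Cassia, Aditi, and Oskar each take ₹615,000; Elio's ₹615,000 share passes to Elio's issue; Ruthie's ₹615,000 share passes to Ruthie's issue.
Elio's share (₹615,000) is divided into 3 shares of ₹205,000: Freya, Yara, and Rosa each take ₹205,000.
Ruthie's share (₹615,000) is divided into 3 shares of ₹205,000: Ilse, Ottilie, and Orsolya each take ₹205,000.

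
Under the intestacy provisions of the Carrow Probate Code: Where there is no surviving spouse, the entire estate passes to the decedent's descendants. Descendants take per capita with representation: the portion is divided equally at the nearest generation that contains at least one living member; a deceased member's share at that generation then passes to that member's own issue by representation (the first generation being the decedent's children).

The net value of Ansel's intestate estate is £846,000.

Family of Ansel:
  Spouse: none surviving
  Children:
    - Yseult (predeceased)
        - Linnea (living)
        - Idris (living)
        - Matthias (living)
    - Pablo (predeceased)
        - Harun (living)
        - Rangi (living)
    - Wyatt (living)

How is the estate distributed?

The entire £846,000 passes to the descendants.
That amount (£846,000) is divided into 3 shares of £282,000: Wyatt takes £282,000; Yseult's £282,000 share passes to Yseult's issue; Pablo's £282,000 share passes to Pablo's issue.
Yseult's share (£282,000) is divided into 3 shares of £94,000: Linnea, Idris, and Matthias each take £94,000.
Pablo's share (£282,000) is divided into 2 shares of £141,000: Harun and Rangi each take £141,000.

Linnea: £94,000; Idris: £94,000; Matthias: £94,000; Harun: £141,000; Rangi: £141,000; Wyatt: £282,000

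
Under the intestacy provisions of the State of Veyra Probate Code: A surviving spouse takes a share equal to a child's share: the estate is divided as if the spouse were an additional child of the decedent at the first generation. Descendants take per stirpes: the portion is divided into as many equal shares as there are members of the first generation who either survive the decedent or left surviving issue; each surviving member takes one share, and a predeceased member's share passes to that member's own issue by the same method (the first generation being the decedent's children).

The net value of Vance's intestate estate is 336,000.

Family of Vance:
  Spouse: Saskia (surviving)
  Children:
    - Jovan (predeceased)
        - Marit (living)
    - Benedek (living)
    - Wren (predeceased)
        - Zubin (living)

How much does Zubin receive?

The spouse counts as an additional share at the children's level, so there are 4 primary shares of 84,000. Saskia takes one such share (84,000).
The children's combined portion (252,000) is divided into 3 shares of 84,000: Benedek takes 84,000; Jovan's 84,000 share passes to Jovan's issue; Wren's 84,000 share passes to Wren's issue.
Jovan's share (84,000) passes entirely to Marit.
Wren's share (84,000) passes entirely to Zubin.

Zubin receives 84,000.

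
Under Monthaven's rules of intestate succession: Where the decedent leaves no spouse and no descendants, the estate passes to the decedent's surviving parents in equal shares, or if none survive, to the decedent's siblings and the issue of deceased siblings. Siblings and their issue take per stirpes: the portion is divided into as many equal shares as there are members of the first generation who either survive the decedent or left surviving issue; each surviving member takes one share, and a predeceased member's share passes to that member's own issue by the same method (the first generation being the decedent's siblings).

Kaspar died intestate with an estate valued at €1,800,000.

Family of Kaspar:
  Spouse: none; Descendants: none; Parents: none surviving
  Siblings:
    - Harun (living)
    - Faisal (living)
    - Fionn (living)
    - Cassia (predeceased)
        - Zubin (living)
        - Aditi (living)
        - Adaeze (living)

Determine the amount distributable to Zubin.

The entire €1,800,000 passes to the siblings and their issue.
That amount (€1,800,000) is divided into 4 shares of €450,000: Harun, Faisal, and Fionn each take €450,000; Cassia's €450,000 share passes to Cassia's issue.
Cassia's share (€450,000) is divided into 3 shares of €150,000: Zubin, Aditi, and Adaeze each take €150,000.

Zubin receives €150,000.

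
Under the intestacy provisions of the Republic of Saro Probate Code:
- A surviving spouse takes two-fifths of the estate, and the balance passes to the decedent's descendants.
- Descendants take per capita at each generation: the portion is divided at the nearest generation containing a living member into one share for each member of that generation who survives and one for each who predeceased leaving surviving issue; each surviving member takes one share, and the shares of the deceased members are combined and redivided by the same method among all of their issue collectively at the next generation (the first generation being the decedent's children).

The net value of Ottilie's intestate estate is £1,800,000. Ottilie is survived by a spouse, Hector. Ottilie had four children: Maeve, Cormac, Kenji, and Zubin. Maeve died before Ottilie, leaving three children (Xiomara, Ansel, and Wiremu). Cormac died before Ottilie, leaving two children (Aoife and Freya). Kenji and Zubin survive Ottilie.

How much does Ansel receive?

Ansel receives £108,000.

Hector takes two-fifths of £1,800,000 = £720,000. The remaining £1,080,000 passes to the descendants.
The descendants' portion (£1,080,000) is divided at the children's generation into 4 shares of £270,000. Kenji and Zubin each take £270,000. The 2 shares of the deceased (Maeve and Cormac) are combined into a pool of £540,000.
That pool (£540,000) is divided at the grandchildren's generation equally among Xiomara, Ansel, Wiremu, Aoife, and Freya: £108,000 each.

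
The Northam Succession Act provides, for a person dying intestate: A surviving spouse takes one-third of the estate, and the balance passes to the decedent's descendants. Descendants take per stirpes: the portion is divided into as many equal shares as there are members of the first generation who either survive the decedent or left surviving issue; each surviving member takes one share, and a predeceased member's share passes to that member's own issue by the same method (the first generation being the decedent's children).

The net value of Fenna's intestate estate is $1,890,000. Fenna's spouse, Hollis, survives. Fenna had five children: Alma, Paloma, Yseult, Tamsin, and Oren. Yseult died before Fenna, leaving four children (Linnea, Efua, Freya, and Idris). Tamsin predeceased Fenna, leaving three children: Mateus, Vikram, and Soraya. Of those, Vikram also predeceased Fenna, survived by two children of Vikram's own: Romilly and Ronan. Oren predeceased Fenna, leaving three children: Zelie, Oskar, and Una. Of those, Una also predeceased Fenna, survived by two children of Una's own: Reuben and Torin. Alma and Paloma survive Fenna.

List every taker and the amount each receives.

Hollis takes one-third of $1,890,000 = $630,000. The remaining $1,260,000 passes to the descendants.
The descendants' portion ($1,260,000) is divided into 5 shares of $252,000: Alma and Paloma each take $252,000; Yseult's $252,000 share passes to Yseult's issue; Tamsin's $252,000 share passes to Tamsin's issue; Oren's $252,000 share passes to Oren's issue.
Yseult's share ($252,000) is divided into 4 shares of $63,000: Linnea, Efua, Freya, and Idris each take $63,000.
Tamsin's share ($252,000) is divided into 3 shares of $84,000: Mateus and Soraya each take $84,000; Vikram's $84,000 share passes to Vikram's issue.
Vikram's share ($84,000) is divided into 2 shares of $42,000: Romilly and Ronan each take $42,000.
Oren's share ($252,000) is divided into 3 shares of $84,000: Zelie and Oskar each take $84,000; Una's $84,000 share passes to Una's issue.
Una's share ($84,000) is divided into 2 shares of $42,000: Reuben and Torin each take $42,000.

Hollis: $630,000; Alma: $252,000; Paloma: $252,000; Linnea: $63,000; Efua: $63,000; Freya: $63,000; Idris: $63,000; Mateus: $84,000; Romilly: $42,000; Ronan: $42,000; Soraya: $84,000; Zelie: $84,000; Oskar: $84,000; Reuben: $42,000; Torin: $42,000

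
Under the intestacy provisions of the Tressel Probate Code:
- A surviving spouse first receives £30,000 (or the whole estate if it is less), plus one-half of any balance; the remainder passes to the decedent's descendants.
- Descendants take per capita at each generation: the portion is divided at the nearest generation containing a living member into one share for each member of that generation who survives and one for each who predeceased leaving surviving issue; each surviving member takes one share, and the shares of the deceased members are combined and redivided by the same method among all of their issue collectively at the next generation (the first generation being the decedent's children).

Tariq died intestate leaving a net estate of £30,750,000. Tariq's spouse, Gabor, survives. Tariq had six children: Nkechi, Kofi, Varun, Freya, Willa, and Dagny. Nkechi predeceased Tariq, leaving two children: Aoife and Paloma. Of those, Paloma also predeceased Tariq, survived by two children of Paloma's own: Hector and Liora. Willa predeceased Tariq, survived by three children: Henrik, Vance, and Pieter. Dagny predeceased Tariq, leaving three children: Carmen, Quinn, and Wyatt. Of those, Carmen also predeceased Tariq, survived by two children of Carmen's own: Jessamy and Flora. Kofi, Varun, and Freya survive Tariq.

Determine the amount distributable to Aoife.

Aoife receives £960,000.

Gabor first takes £30,000, leaving a balance of £30,720,000. Gabor then takes one-half of the balance (£15,360,000), for a total of £15,390,000. The remaining £15,360,000 passes to the descendants.
The descendants' portion (£15,360,000) is divided at the children's generation into 6 shares of £2,560,000. Kofi, Varun, and Freya each take £2,560,000. The 3 shares of the deceased (Nkechi, Willa, and Dagny) are combined into a pool of £7,680,000.
That pool (£7,680,000) is divided at the grandchildren's generation into 8 shares of £960,000. Aoife, Henrik, Vance, Pieter, Quinn, and Wyatt each take £960,000. The 2 shares of the deceased (Paloma and Carmen) are combined into a pool of £1,920,000.
That pool (£1,920,000) is divided at the great-grandchildren's generation equally among Hector, Liora, Jessamy, and Flora: £480,000 each.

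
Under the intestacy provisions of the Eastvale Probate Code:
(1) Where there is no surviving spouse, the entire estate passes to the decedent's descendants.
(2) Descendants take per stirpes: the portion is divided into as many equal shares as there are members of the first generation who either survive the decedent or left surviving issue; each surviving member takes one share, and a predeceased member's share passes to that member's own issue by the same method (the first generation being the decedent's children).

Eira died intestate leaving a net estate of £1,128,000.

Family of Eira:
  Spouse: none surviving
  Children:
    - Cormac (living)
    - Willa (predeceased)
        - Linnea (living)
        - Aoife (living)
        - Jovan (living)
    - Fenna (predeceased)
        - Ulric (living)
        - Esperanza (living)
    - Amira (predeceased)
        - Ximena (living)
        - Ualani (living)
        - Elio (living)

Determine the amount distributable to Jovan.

Jovan receives £94,000.

The entire £1,128,000 passes to the descendants.
That amount (£1,128,000) is divided into 4 shares of £282,000: Cormac takes £282,000; Willa's £282,000 share passes to Willa's issue; Fenna's £282,000 share passes to Fenna's issue; Amira's £282,000 share passes to Amira's issue.
Willa's share (£282,000) is divided into 3 shares of £94,000: Linnea, Aoife, and Jovan each take £94,000.
Fenna's share (£282,000) is divided into 2 shares of £141,000: Ulric and Esperanza each take £141,000.
Amira's share (£282,000) is divided into 3 shares of £94,000: Ximena, Ualani, and Elio each take £94,000.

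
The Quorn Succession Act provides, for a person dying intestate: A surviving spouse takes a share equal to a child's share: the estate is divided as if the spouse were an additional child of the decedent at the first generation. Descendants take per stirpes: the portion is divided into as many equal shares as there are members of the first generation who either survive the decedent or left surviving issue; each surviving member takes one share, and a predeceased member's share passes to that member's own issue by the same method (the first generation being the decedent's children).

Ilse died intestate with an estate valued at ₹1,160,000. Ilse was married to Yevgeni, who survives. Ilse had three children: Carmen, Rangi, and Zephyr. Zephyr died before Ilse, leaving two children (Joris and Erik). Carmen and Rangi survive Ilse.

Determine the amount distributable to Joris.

Joris receives ₹145,000.

The spouse counts as an additional share at the children's level, so there are 4 primary shares of ₹290,000. Yevgeni takes one such share (₹290,000).
The children's combined portion (₹870,000) is divided into 3 shares of ₹290,000: Carmen and Rangi each take ₹290,000; Zephyr's ₹290,000 share passes to Zephyr's issue.
Zephyr's share (₹290,000) is divided into 2 shares of ₹145,000: Joris and Erik each take ₹145,000.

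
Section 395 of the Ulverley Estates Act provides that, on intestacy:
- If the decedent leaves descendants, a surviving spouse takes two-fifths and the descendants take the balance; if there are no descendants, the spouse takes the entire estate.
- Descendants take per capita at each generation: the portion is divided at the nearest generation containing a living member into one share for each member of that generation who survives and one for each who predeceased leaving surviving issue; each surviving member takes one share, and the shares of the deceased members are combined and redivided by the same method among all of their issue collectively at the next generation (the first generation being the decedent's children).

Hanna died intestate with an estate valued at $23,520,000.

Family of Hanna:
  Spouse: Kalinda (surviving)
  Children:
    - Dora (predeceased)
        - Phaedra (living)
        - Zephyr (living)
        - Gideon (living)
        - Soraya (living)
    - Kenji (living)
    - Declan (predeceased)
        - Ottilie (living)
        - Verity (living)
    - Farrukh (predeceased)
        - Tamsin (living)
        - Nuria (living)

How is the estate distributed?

Kalinda: $9,408,000; Phaedra: $1,323,000; Zephyr: $1,323,000; Gideon: $1,323,000; Soraya: $1,323,000; Kenji: $3,528,000; Ottilie: $1,323,000; Verity: $1,323,000; Tamsin: $1,323,000; Nuria: $1,323,000

Kalinda takes two-fifths of $23,520,000 = $9,408,000. The remaining $14,112,000 passes to the descendants.
The descendants' portion ($14,112,000) is divided at the children's generation into 4 shares of $3,528,000. Kenji takes $3,528,000. The 3 shares of the deceased (Dora, Declan, and Farrukh) are combined into a pool of $10,584,000.
That pool ($10,584,000) is divided at the grandchildren's generation equally among Phaedra, Zephyr, Gideon, Soraya, Ottilie, Verity, Tamsin, and Nuria: $1,323,000 each.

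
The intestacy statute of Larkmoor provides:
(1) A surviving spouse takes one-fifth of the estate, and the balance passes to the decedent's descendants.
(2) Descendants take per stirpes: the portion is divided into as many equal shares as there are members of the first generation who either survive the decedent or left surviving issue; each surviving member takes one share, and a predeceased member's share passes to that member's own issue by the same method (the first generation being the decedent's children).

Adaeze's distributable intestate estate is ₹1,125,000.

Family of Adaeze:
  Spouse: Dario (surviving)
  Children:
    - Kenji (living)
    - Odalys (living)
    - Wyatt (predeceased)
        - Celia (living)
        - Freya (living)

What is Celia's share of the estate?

Celia receives ₹150,000.

Dario takes one-fifth of ₹1,125,000 = ₹225,000. The remaining ₹900,000 passes to the descendants.
The descendants' portion (₹900,000) is divided into 3 shares of ₹300,000: Kenji and Odalys each take ₹300,000; Wyatt's ₹300,000 share passes to Wyatt's issue.
Wyatt's share (₹300,000) is divided into 2 shares of ₹150,000: Celia and Freya each take ₹150,000.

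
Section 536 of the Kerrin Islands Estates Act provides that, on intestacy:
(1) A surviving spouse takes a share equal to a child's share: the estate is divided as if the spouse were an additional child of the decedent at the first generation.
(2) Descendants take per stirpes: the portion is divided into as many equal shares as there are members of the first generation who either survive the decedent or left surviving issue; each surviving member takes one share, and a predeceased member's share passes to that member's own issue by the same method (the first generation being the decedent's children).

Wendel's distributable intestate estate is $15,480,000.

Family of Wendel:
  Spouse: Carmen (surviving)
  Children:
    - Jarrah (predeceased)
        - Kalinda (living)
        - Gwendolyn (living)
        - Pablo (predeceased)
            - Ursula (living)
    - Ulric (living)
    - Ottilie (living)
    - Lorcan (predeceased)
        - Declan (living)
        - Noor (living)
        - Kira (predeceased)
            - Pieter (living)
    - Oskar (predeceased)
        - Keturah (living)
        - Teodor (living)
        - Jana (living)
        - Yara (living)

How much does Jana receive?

Jana receives $645,000.

The spouse counts as an additional share at the children's level, so there are 6 primary shares of $2,580,000. Carmen takes one such share ($2,580,000).
The children's combined portion ($12,900,000) is divided into 5 shares of $2,580,000: Ulric and Ottilie each take $2,580,000; Jarrah's $2,580,000 share passes to Jarrah's issue; Lorcan's $2,580,000 share passes to Lorcan's issue; Oskar's $2,580,000 share passes to Oskar's issue.
Jarrah's share ($2,580,000) is divided into 3 shares of $860,000: Kalinda and Gwendolyn each take $860,000; Pablo's $860,000 share passes to Pablo's issue.
Pablo's share ($860,000) passes entirely to Ursula.
Lorcan's share ($2,580,000) is divided into 3 shares of $860,000: Declan and Noor each take $860,000; Kira's $860,000 share passes to Kira's issue.
Kira's share ($860,000) passes entirely to Pieter.
Oskar's share ($2,580,000) is divided into 4 shares of $645,000: Keturah, Teodor, Jana, and Yara each take $645,000.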